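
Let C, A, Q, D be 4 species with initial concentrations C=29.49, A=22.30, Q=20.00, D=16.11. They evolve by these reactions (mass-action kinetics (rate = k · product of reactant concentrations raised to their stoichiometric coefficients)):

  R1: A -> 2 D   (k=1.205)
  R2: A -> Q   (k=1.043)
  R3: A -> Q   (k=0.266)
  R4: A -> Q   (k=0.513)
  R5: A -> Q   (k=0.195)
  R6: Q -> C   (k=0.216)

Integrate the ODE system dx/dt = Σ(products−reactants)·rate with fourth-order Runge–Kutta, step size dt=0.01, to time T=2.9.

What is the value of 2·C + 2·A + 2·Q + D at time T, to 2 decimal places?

Value at T = 159.69

Check how each reaction changes W = 2·C + 2·A + 2·Q + D (weight of products minus weight of reactants):
R1: A -> 2 D: (1·2) − (2·1) = 2 − 2 = 0
R2: A -> Q: (2·1) − (2·1) = 2 − 2 = 0
R3: A -> Q: (2·1) − (2·1) = 2 − 2 = 0
R4: A -> Q: (2·1) − (2·1) = 2 − 2 = 0
R5: A -> Q: (2·1) − (2·1) = 2 − 2 = 0
R6: Q -> C: (2·1) − (2·1) = 2 − 2 = 0
Every reaction leaves W unchanged, so W is conserved and no simulation is needed: W(T) = W(0) = 2·29.49 + 2·22.30 + 2·20.00 + 16.11 = 159.69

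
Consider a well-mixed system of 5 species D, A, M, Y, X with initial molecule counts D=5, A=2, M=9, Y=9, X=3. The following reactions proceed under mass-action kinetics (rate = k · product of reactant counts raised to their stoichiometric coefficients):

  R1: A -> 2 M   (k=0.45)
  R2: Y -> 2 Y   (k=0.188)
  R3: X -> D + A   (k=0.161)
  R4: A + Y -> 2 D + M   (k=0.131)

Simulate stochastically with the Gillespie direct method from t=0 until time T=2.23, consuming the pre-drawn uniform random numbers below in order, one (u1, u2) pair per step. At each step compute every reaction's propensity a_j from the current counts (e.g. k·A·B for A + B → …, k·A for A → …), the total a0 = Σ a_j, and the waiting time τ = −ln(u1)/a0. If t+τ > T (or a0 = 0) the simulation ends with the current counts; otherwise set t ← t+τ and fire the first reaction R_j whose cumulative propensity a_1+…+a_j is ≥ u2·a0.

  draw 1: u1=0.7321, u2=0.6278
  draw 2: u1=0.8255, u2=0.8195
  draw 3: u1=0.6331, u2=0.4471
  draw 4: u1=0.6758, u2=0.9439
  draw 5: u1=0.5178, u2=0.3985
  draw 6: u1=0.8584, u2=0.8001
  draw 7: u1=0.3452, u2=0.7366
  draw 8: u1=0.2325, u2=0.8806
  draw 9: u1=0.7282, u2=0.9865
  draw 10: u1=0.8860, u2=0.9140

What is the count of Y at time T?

t=0.000: D=5 A=2 M=9 Y=9 X=3
Draw 1: a1=0.900, a2=1.692, a3=0.483, a4=2.358, a0=5.433; τ=−ln(0.7321)/5.433=0.057 → t=0.057; u2·a0=0.6278·5.433=3.411; a1+…+a3=3.075 < 3.411 ≤ a1+…+a4=5.433 → R4 fires; D=7 A=1 M=10 Y=8 X=3
Draw 2: a1=0.450, a2=1.504, a3=0.483, a4=1.048, a0=3.485; τ=−ln(0.8255)/3.485=0.055 → t=0.112; u2·a0=0.8195·3.485=2.856; a1+…+a3=2.437 < 2.856 ≤ a1+…+a4=3.485 → R4 fires; D=9 A=0 M=11 Y=7 X=3
Draw 3: a1=0.000, a2=1.316, a3=0.483, a4=0.000, a0=1.799; τ=−ln(0.6331)/1.799=0.254 → t=0.367; u2·a0=0.4471·1.799=0.804; a1=0.000 < 0.804 ≤ a1+a2=1.316 → R2 fires; D=9 A=0 M=11 Y=8 X=3
Draw 4: a1=0.000, a2=1.504, a3=0.483, a4=0.000, a0=1.987; τ=−ln(0.6758)/1.987=0.197 → t=0.564; u2·a0=0.9439·1.987=1.876; a1+a2=1.504 < 1.876 ≤ a1+…+a3=1.987 → R3 fires; D=10 A=1 M=11 Y=8 X=2
Draw 5: a1=0.450, a2=1.504, a3=0.322, a4=1.048, a0=3.324; τ=−ln(0.5178)/3.324=0.198 → t=0.762; u2·a0=0.3985·3.324=1.325; a1=0.450 < 1.325 ≤ a1+a2=1.954 → R2 fires; D=10 A=1 M=11 Y=9 X=2
Draw 6: a1=0.450, a2=1.692, a3=0.322, a4=1.179, a0=3.643; τ=−ln(0.8584)/3.643=0.042 → t=0.804; u2·a0=0.8001·3.643=2.915; a1+…+a3=2.464 < 2.915 ≤ a1+…+a4=3.643 → R4 fires; D=12 A=0 M=12 Y=8 X=2
Draw 7: a1=0.000, a2=1.504, a3=0.322, a4=0.000, a0=1.826; τ=−ln(0.3452)/1.826=0.582 → t=1.386; u2·a0=0.7366·1.826=1.345; a1=0.000 < 1.345 ≤ a1+a2=1.504 → R2 fires; D=12 A=0 M=12 Y=9 X=2
Draw 8: a1=0.000, a2=1.692, a3=0.322, a4=0.000, a0=2.014; τ=−ln(0.2325)/2.014=0.724 → t=2.111; u2·a0=0.8806·2.014=1.774; a1+a2=1.692 < 1.774 ≤ a1+…+a3=2.014 → R3 fires; D=13 A=1 M=12 Y=9 X=1
Draw 9: a1=0.450, a2=1.692, a3=0.161, a4=1.179, a0=3.482; τ=−ln(0.7282)/3.482=0.091 → t=2.202; u2·a0=0.9865·3.482=3.435; a1+…+a3=2.303 < 3.435 ≤ a1+…+a4=3.482 → R4 fires; D=15 A=0 M=13 Y=8 X=1
Draw 10: a1=0.000, a2=1.504, a3=0.161, a4=0.000, a0=1.665; τ=−ln(0.8860)/1.665=0.073 → t=2.274 > T=2.23: stop.
Read off Y at T=2.23: 8

Y at T = 8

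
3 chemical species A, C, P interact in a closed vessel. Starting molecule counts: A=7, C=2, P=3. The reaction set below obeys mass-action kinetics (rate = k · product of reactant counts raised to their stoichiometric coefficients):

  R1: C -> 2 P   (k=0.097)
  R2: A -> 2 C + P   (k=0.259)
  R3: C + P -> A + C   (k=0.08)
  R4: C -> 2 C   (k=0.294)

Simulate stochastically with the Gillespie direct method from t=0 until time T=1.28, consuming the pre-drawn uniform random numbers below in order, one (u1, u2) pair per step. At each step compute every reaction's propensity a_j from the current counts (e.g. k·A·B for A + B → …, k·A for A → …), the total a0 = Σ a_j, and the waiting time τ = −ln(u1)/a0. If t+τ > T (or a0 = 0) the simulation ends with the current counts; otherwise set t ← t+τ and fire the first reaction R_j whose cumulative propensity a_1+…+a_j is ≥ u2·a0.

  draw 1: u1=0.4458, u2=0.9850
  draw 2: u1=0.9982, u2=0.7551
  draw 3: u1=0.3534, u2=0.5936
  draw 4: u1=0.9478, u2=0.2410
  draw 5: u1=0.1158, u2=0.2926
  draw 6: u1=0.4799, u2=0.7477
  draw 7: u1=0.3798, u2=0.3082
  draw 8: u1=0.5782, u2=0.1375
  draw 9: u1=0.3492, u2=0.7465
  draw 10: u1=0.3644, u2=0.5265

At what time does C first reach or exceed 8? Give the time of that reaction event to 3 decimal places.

Threshold first reached at t = 0.883

t=0.000: A=7 C=2 P=3
Draw 1: a1=0.194, a2=1.813, a3=0.480, a4=0.588, a0=3.075; τ=−ln(0.4458)/3.075=0.263 → t=0.263; u2·a0=0.9850·3.075=3.029; a1+…+a3=2.487 < 3.029 ≤ a1+…+a4=3.075 → R4 fires; A=7 C=3 P=3
Draw 2: a1=0.291, a2=1.813, a3=0.720, a4=0.882, a0=3.706; τ=−ln(0.9982)/3.706=0.000 → t=0.263; u2·a0=0.7551·3.706=2.798; a1+a2=2.104 < 2.798 ≤ a1+…+a3=2.824 → R3 fires; A=8 C=3 P=2
Draw 3: a1=0.291, a2=2.072, a3=0.480, a4=0.882, a0=3.725; τ=−ln(0.3534)/3.725=0.279 → t=0.542; u2·a0=0.5936·3.725=2.211; a1=0.291 < 2.211 ≤ a1+a2=2.363 → R2 fires; A=7 C=5 P=3
Draw 4: a1=0.485, a2=1.813, a3=1.200, a4=1.470, a0=4.968; τ=−ln(0.9478)/4.968=0.011 → t=0.553; u2·a0=0.2410·4.968=1.197; a1=0.485 < 1.197 ≤ a1+a2=2.298 → R2 fires; A=6 C=7 P=4
Draw 5: a1=0.679, a2=1.554, a3=2.240, a4=2.058, a0=6.531; τ=−ln(0.1158)/6.531=0.330 → t=0.883; u2·a0=0.2926·6.531=1.911; a1=0.679 < 1.911 ≤ a1+a2=2.233 → R2 fires; A=5 C=9 P=5
Draw 6: a1=0.873, a2=1.295, a3=3.600, a4=2.646, a0=8.414; τ=−ln(0.4799)/8.414=0.087 → t=0.971; u2·a0=0.7477·8.414=6.291; a1+…+a3=5.768 < 6.291 ≤ a1+…+a4=8.414 → R4 fires; A=5 C=10 P=5
Draw 7: a1=0.970, a2=1.295, a3=4.000, a4=2.940, a0=9.205; τ=−ln(0.3798)/9.205=0.105 → t=1.076; u2·a0=0.3082·9.205=2.837; a1+a2=2.265 < 2.837 ≤ a1+…+a3=6.265 → R3 fires; A=6 C=10 P=4
Draw 8: a1=0.970, a2=1.554, a3=3.200, a4=2.940, a0=8.664; τ=−ln(0.5782)/8.664=0.063 → t=1.139; u2·a0=0.1375·8.664=1.191; a1=0.970 < 1.191 ≤ a1+a2=2.524 → R2 fires; A=5 C=12 P=5
Draw 9: a1=1.164, a2=1.295, a3=4.800, a4=3.528, a0=10.787; τ=−ln(0.3492)/10.787=0.098 → t=1.237; u2·a0=0.7465·10.787=8.052; a1+…+a3=7.259 < 8.052 ≤ a1+…+a4=10.787 → R4 fires; A=5 C=13 P=5
Draw 10: a1=1.261, a2=1.295, a3=5.200, a4=3.822, a0=11.578; τ=−ln(0.3644)/11.578=0.087 → t=1.324 > T=1.28: stop.
C first becomes ≥ 8 when it reaches 9 at the event at t=0.883.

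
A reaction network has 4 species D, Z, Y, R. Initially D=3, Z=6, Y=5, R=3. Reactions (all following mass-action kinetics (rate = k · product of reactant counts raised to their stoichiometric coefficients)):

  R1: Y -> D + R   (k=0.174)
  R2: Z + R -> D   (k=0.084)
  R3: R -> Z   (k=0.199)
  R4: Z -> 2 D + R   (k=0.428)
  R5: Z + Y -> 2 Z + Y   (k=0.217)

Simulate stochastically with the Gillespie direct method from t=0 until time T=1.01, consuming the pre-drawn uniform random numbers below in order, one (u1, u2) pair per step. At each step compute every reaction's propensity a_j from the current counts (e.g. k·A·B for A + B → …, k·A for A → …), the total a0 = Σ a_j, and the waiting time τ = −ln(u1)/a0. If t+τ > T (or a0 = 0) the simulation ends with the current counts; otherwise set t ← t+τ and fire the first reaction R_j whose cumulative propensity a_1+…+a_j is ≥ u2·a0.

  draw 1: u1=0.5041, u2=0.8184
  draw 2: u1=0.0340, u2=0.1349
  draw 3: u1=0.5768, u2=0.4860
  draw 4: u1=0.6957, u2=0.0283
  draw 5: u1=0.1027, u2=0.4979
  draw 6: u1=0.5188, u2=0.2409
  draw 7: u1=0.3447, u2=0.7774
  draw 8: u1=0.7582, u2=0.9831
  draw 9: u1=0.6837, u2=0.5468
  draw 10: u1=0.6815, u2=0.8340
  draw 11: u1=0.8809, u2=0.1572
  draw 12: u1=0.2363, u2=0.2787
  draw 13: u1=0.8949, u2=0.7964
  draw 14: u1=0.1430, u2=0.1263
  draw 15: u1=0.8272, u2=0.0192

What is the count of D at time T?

D at T = 11

t=0.000: D=3 Z=6 Y=5 R=3
Draw 1: a1=0.870, a2=1.512, a3=0.597, a4=2.568, a5=6.510, a0=12.057; τ=−ln(0.5041)/12.057=0.057 → t=0.057; u2·a0=0.8184·12.057=9.867; a1+…+a4=5.547 < 9.867 ≤ a1+…+a5=12.057 → R5 fires; D=3 Z=7 Y=5 R=3
Draw 2: a1=0.870, a2=1.764, a3=0.597, a4=2.996, a5=7.595, a0=13.822; τ=−ln(0.0340)/13.822=0.245 → t=0.301; u2·a0=0.1349·13.822=1.865; a1=0.870 < 1.865 ≤ a1+a2=2.634 → R2 fires; D=4 Z=6 Y=5 R=2
Draw 3: a1=0.870, a2=1.008, a3=0.398, a4=2.568, a5=6.510, a0=11.354; τ=−ln(0.5768)/11.354=0.048 → t=0.350; u2·a0=0.4860·11.354=5.518; a1+…+a4=4.844 < 5.518 ≤ a1+…+a5=11.354 → R5 fires; D=4 Z=7 Y=5 R=2
Draw 4: a1=0.870, a2=1.176, a3=0.398, a4=2.996, a5=7.595, a0=13.035; τ=−ln(0.6957)/13.035=0.028 → t=0.378; u2·a0=0.0283·13.035=0.369 ≤ a1=0.870 → R1 fires; D=5 Z=7 Y=4 R=3
Draw 5: a1=0.696, a2=1.764, a3=0.597, a4=2.996, a5=6.076, a0=12.129; τ=−ln(0.1027)/12.129=0.188 → t=0.565; u2·a0=0.4979·12.129=6.039; a1+…+a3=3.057 < 6.039 ≤ a1+…+a4=6.053 → R4 fires; D=7 Z=6 Y=4 R=4
Draw 6: a1=0.696, a2=2.016, a3=0.796, a4=2.568, a5=5.208, a0=11.284; τ=−ln(0.5188)/11.284=0.058 → t=0.624; u2·a0=0.2409·11.284=2.718; a1+a2=2.712 < 2.718 ≤ a1+…+a3=3.508 → R3 fires; D=7 Z=7 Y=4 R=3
Draw 7: a1=0.696, a2=1.764, a3=0.597, a4=2.996, a5=6.076, a0=12.129; τ=−ln(0.3447)/12.129=0.088 → t=0.711; u2·a0=0.7774·12.129=9.429; a1+…+a4=6.053 < 9.429 ≤ a1+…+a5=12.129 → R5 fires; D=7 Z=8 Y=4 R=3
Draw 8: a1=0.696, a2=2.016, a3=0.597, a4=3.424, a5=6.944, a0=13.677; τ=−ln(0.7582)/13.677=0.020 → t=0.732; u2·a0=0.9831·13.677=13.446; a1+…+a4=6.733 < 13.446 ≤ a1+…+a5=13.677 → R5 fires; D=7 Z=9 Y=4 R=3
Draw 9: a1=0.696, a2=2.268, a3=0.597, a4=3.852, a5=7.812, a0=15.225; τ=−ln(0.6837)/15.225=0.025 → t=0.757; u2·a0=0.5468·15.225=8.325; a1+…+a4=7.413 < 8.325 ≤ a1+…+a5=15.225 → R5 fires; D=7 Z=10 Y=4 R=3
Draw 10: a1=0.696, a2=2.520, a3=0.597, a4=4.280, a5=8.680, a0=16.773; τ=−ln(0.6815)/16.773=0.023 → t=0.779; u2·a0=0.8340·16.773=13.989; a1+…+a4=8.093 < 13.989 ≤ a1+…+a5=16.773 → R5 fires; D=7 Z=11 Y=4 R=3
Draw 11: a1=0.696, a2=2.772, a3=0.597, a4=4.708, a5=9.548, a0=18.321; τ=−ln(0.8809)/18.321=0.007 → t=0.786; u2·a0=0.1572·18.321=2.880; a1=0.696 < 2.880 ≤ a1+a2=3.468 → R2 fires; D=8 Z=10 Y=4 R=2
Draw 12: a1=0.696, a2=1.680, a3=0.398, a4=4.280, a5=8.680, a0=15.734; τ=−ln(0.2363)/15.734=0.092 → t=0.878; u2·a0=0.2787·15.734=4.385; a1+…+a3=2.774 < 4.385 ≤ a1+…+a4=7.054 → R4 fires; D=10 Z=9 Y=4 R=3
Draw 13: a1=0.696, a2=2.268, a3=0.597, a4=3.852, a5=7.812, a0=15.225; τ=−ln(0.8949)/15.225=0.007 → t=0.885; u2·a0=0.7964·15.225=12.125; a1+…+a4=7.413 < 12.125 ≤ a1+…+a5=15.225 → R5 fires; D=10 Z=10 Y=4 R=3
Draw 14: a1=0.696, a2=2.520, a3=0.597, a4=4.280, a5=8.680, a0=16.773; τ=−ln(0.1430)/16.773=0.116 → t=1.001; u2·a0=0.1263·16.773=2.118; a1=0.696 < 2.118 ≤ a1+a2=3.216 → R2 fires; D=11 Z=9 Y=4 R=2
Draw 15: a1=0.696, a2=1.512, a3=0.398, a4=3.852, a5=7.812, a0=14.270; τ=−ln(0.8272)/14.270=0.013 → t=1.015 > T=1.01: stop.
Read off D at T=1.01: 11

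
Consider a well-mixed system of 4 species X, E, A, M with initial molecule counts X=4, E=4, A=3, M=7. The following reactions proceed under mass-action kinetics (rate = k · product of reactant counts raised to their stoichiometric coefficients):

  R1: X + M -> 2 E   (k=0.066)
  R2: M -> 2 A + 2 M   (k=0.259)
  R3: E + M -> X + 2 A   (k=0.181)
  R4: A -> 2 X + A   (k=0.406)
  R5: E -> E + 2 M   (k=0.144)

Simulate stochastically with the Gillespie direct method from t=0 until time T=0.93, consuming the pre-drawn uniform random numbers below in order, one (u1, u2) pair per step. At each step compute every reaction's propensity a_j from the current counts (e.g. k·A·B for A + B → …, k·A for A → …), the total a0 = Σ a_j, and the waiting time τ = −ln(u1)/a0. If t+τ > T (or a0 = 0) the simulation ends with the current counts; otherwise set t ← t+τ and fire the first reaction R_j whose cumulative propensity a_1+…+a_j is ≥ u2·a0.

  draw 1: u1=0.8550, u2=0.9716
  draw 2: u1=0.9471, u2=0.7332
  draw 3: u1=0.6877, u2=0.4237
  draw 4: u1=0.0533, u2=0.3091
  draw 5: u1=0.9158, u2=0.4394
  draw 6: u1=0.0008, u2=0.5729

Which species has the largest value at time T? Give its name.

t=0.000: X=4 E=4 A=3 M=7
Draw 1: a1=1.848, a2=1.813, a3=5.068, a4=1.218, a5=0.576, a0=10.523; τ=−ln(0.8550)/10.523=0.015 → t=0.015; u2·a0=0.9716·10.523=10.224; a1+…+a4=9.947 < 10.224 ≤ a1+…+a5=10.523 → R5 fires; X=4 E=4 A=3 M=9
Draw 2: a1=2.376, a2=2.331, a3=6.516, a4=1.218, a5=0.576, a0=13.017; τ=−ln(0.9471)/13.017=0.004 → t=0.019; u2·a0=0.7332·13.017=9.544; a1+a2=4.707 < 9.544 ≤ a1+…+a3=11.223 → R3 fires; X=5 E=3 A=5 M=8
Draw 3: a1=2.640, a2=2.072, a3=4.344, a4=2.030, a5=0.432, a0=11.518; τ=−ln(0.6877)/11.518=0.033 → t=0.052; u2·a0=0.4237·11.518=4.880; a1+a2=4.712 < 4.880 ≤ a1+…+a3=9.056 → R3 fires; X=6 E=2 A=7 M=7
Draw 4: a1=2.772, a2=1.813, a3=2.534, a4=2.842, a5=0.288, a0=10.249; τ=−ln(0.0533)/10.249=0.286 → t=0.338; u2·a0=0.3091·10.249=3.168; a1=2.772 < 3.168 ≤ a1+a2=4.585 → R2 fires; X=6 E=2 A=9 M=8
Draw 5: a1=3.168, a2=2.072, a3=2.896, a4=3.654, a5=0.288, a0=12.078; τ=−ln(0.9158)/12.078=0.007 → t=0.345; u2·a0=0.4394·12.078=5.307; a1+a2=5.240 < 5.307 ≤ a1+…+a3=8.136 → R3 fires; X=7 E=1 A=11 M=7
Draw 6: a1=3.234, a2=1.813, a3=1.267, a4=4.466, a5=0.144, a0=10.924; τ=−ln(0.0008)/10.924=0.653 → t=0.998 > T=0.93: stop.
At T=0.93: X=7 E=1 A=11 M=7; the largest is A.

Dominant species at T: A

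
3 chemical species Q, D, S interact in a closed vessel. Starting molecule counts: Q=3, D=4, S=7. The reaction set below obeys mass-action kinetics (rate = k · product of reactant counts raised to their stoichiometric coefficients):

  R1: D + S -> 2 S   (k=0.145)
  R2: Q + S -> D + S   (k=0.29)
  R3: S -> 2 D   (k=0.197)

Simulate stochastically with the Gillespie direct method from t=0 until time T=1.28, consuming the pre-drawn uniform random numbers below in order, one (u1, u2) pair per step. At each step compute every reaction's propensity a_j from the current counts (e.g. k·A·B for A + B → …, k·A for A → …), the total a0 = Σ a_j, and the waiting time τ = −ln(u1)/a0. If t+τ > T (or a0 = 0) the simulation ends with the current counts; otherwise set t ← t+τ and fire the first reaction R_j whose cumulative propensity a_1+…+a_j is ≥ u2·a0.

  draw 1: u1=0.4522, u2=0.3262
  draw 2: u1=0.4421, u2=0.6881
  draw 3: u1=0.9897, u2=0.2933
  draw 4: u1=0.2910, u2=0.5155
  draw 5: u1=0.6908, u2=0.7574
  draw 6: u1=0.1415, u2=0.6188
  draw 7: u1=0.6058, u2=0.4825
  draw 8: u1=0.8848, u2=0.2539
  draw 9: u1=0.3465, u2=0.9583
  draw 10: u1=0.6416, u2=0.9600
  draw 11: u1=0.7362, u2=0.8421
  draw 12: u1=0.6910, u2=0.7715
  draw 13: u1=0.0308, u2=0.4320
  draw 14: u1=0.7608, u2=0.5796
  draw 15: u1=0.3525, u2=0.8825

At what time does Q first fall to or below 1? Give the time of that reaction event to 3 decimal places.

Threshold first reached at t = 0.251

t=0.000: Q=3 D=4 S=7
Draw 1: a1=4.060, a2=6.090, a3=1.379, a0=11.529; τ=−ln(0.4522)/11.529=0.069 → t=0.069; u2·a0=0.3262·11.529=3.761 ≤ a1=4.060 → R1 fires; Q=3 D=3 S=8
Draw 2: a1=3.480, a2=6.960, a3=1.576, a0=12.016; τ=−ln(0.4421)/12.016=0.068 → t=0.137; u2·a0=0.6881·12.016=8.268; a1=3.480 < 8.268 ≤ a1+a2=10.440 → R2 fires; Q=2 D=4 S=8
Draw 3: a1=4.640, a2=4.640, a3=1.576, a0=10.856; τ=−ln(0.9897)/10.856=0.001 → t=0.138; u2·a0=0.2933·10.856=3.184 ≤ a1=4.640 → R1 fires; Q=2 D=3 S=9
Draw 4: a1=3.915, a2=5.220, a3=1.773, a0=10.908; τ=−ln(0.2910)/10.908=0.113 → t=0.251; u2·a0=0.5155·10.908=5.623; a1=3.915 < 5.623 ≤ a1+a2=9.135 → R2 fires; Q=1 D=4 S=9
Draw 5: a1=5.220, a2=2.610, a3=1.773, a0=9.603; τ=−ln(0.6908)/9.603=0.039 → t=0.289; u2·a0=0.7574·9.603=7.273; a1=5.220 < 7.273 ≤ a1+a2=7.830 → R2 fires; Q=0 D=5 S=9
Draw 6: a1=6.525, a2=0.000, a3=1.773, a0=8.298; τ=−ln(0.1415)/8.298=0.236 → t=0.525; u2·a0=0.6188·8.298=5.135 ≤ a1=6.525 → R1 fires; Q=0 D=4 S=10
Draw 7: a1=5.800, a2=0.000, a3=1.970, a0=7.770; τ=−ln(0.6058)/7.770=0.065 → t=0.590; u2·a0=0.4825·7.770=3.749 ≤ a1=5.800 → R1 fires; Q=0 D=3 S=11
Draw 8: a1=4.785, a2=0.000, a3=2.167, a0=6.952; τ=−ln(0.8848)/6.952=0.018 → t=0.607; u2·a0=0.2539·6.952=1.765 ≤ a1=4.785 → R1 fires; Q=0 D=2 S=12
Draw 9: a1=3.480, a2=0.000, a3=2.364, a0=5.844; τ=−ln(0.3465)/5.844=0.181 → t=0.789; u2·a0=0.9583·5.844=5.600; a1+a2=3.480 < 5.600 ≤ a1+…+a3=5.844 → R3 fires; Q=0 D=4 S=11
Draw 10: a1=6.380, a2=0.000, a3=2.167, a0=8.547; τ=−ln(0.6416)/8.547=0.052 → t=0.840; u2·a0=0.9600·8.547=8.205; a1+a2=6.380 < 8.205 ≤ a1+…+a3=8.547 → R3 fires; Q=0 D=6 S=10
Draw 11: a1=8.700, a2=0.000, a3=1.970, a0=10.670; τ=−ln(0.7362)/10.670=0.029 → t=0.869; u2·a0=0.8421·10.670=8.985; a1+a2=8.700 < 8.985 ≤ a1+…+a3=10.670 → R3 fires; Q=0 D=8 S=9
Draw 12: a1=10.440, a2=0.000, a3=1.773, a0=12.213; τ=−ln(0.6910)/12.213=0.030 → t=0.899; u2·a0=0.7715·12.213=9.422 ≤ a1=10.440 → R1 fires; Q=0 D=7 S=10
Draw 13: a1=10.150, a2=0.000, a3=1.970, a0=12.120; τ=−ln(0.0308)/12.120=0.287 → t=1.187; u2·a0=0.4320·12.120=5.236 ≤ a1=10.150 → R1 fires; Q=0 D=6 S=11
Draw 14: a1=9.570, a2=0.000, a3=2.167, a0=11.737; τ=−ln(0.7608)/11.737=0.023 → t=1.210; u2·a0=0.5796·11.737=6.803 ≤ a1=9.570 → R1 fires; Q=0 D=5 S=12
Draw 15: a1=8.700, a2=0.000, a3=2.364, a0=11.064; τ=−ln(0.3525)/11.064=0.094 → t=1.304 > T=1.28: stop.
Q first becomes ≤ 1 when it reaches 1 at the event at t=0.251.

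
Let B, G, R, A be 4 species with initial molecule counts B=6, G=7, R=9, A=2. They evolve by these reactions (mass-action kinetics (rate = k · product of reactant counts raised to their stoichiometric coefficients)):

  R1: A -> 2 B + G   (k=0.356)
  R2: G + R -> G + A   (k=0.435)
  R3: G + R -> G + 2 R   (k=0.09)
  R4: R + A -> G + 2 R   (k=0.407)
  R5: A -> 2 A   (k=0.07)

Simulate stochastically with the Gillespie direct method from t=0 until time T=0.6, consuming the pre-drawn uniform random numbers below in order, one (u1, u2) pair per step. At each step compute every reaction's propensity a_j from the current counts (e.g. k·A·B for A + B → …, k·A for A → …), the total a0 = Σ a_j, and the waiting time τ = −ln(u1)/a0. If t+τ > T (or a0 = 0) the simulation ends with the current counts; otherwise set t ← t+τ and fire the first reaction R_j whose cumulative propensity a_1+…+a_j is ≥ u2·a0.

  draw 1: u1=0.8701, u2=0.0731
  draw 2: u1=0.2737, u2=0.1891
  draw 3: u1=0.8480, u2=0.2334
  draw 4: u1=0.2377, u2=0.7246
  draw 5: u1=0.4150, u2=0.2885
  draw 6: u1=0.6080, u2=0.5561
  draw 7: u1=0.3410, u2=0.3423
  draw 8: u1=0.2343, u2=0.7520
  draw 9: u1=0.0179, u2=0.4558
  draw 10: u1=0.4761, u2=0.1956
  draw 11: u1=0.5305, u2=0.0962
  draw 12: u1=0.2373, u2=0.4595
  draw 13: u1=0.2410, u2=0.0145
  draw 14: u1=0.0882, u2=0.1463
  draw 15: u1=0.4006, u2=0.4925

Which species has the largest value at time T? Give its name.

t=0.000: B=6 G=7 R=9 A=2
Draw 1: a1=0.712, a2=27.405, a3=5.670, a4=7.326, a5=0.140, a0=41.253; τ=−ln(0.8701)/41.253=0.003 → t=0.003; u2·a0=0.0731·41.253=3.016; a1=0.712 < 3.016 ≤ a1+a2=28.117 → R2 fires; B=6 G=7 R=8 A=3
Draw 2: a1=1.068, a2=24.360, a3=5.040, a4=9.768, a5=0.210, a0=40.446; τ=−ln(0.2737)/40.446=0.032 → t=0.035; u2·a0=0.1891·40.446=7.648; a1=1.068 < 7.648 ≤ a1+a2=25.428 → R2 fires; B=6 G=7 R=7 A=4
Draw 3: a1=1.424, a2=21.315, a3=4.410, a4=11.396, a5=0.280, a0=38.825; τ=−ln(0.8480)/38.825=0.004 → t=0.040; u2·a0=0.2334·38.825=9.062; a1=1.424 < 9.062 ≤ a1+a2=22.739 → R2 fires; B=6 G=7 R=6 A=5
Draw 4: a1=1.780, a2=18.270, a3=3.780, a4=12.210, a5=0.350, a0=36.390; τ=−ln(0.2377)/36.390=0.039 → t=0.079; u2·a0=0.7246·36.390=26.368; a1+…+a3=23.830 < 26.368 ≤ a1+…+a4=36.040 → R4 fires; B=6 G=8 R=7 A=4
Draw 5: a1=1.424, a2=24.360, a3=5.040, a4=11.396, a5=0.280, a0=42.500; τ=−ln(0.4150)/42.500=0.021 → t=0.100; u2·a0=0.2885·42.500=12.261; a1=1.424 < 12.261 ≤ a1+a2=25.784 → R2 fires; B=6 G=8 R=6 A=5
Draw 6: a1=1.780, a2=20.880, a3=4.320, a4=12.210, a5=0.350, a0=39.540; τ=−ln(0.6080)/39.540=0.013 → t=0.112; u2·a0=0.5561·39.540=21.988; a1=1.780 < 21.988 ≤ a1+a2=22.660 → R2 fires; B=6 G=8 R=5 A=6
Draw 7: a1=2.136, a2=17.400, a3=3.600, a4=12.210, a5=0.420, a0=35.766; τ=−ln(0.3410)/35.766=0.030 → t=0.142; u2·a0=0.3423·35.766=12.243; a1=2.136 < 12.243 ≤ a1+a2=19.536 → R2 fires; B=6 G=8 R=4 A=7
Draw 8: a1=2.492, a2=13.920, a3=2.880, a4=11.396, a5=0.490, a0=31.178; τ=−ln(0.2343)/31.178=0.047 → t=0.189; u2·a0=0.7520·31.178=23.446; a1+…+a3=19.292 < 23.446 ≤ a1+…+a4=30.688 → R4 fires; B=6 G=9 R=5 A=6
Draw 9: a1=2.136, a2=19.575, a3=4.050, a4=12.210, a5=0.420, a0=38.391; τ=−ln(0.0179)/38.391=0.105 → t=0.294; u2·a0=0.4558·38.391=17.499; a1=2.136 < 17.499 ≤ a1+a2=21.711 → R2 fires; B=6 G=9 R=4 A=7
Draw 10: a1=2.492, a2=15.660, a3=3.240, a4=11.396, a5=0.490, a0=33.278; τ=−ln(0.4761)/33.278=0.022 → t=0.316; u2·a0=0.1956·33.278=6.509; a1=2.492 < 6.509 ≤ a1+a2=18.152 → R2 fires; B=6 G=9 R=3 A=8
Draw 11: a1=2.848, a2=11.745, a3=2.430, a4=9.768, a5=0.560, a0=27.351; τ=−ln(0.5305)/27.351=0.023 → t=0.339; u2·a0=0.0962·27.351=2.631 ≤ a1=2.848 → R1 fires; B=8 G=10 R=3 A=7
Draw 12: a1=2.492, a2=13.050, a3=2.700, a4=8.547, a5=0.490, a0=27.279; τ=−ln(0.2373)/27.279=0.053 → t=0.392; u2·a0=0.4595·27.279=12.535; a1=2.492 < 12.535 ≤ a1+a2=15.542 → R2 fires; B=8 G=10 R=2 A=8
Draw 13: a1=2.848, a2=8.700, a3=1.800, a4=6.512, a5=0.560, a0=20.420; τ=−ln(0.2410)/20.420=0.070 → t=0.462; u2·a0=0.0145·20.420=0.296 ≤ a1=2.848 → R1 fires; B=10 G=11 R=2 A=7
Draw 14: a1=2.492, a2=9.570, a3=1.980, a4=5.698, a5=0.490, a0=20.230; τ=−ln(0.0882)/20.230=0.120 → t=0.582; u2·a0=0.1463·20.230=2.960; a1=2.492 < 2.960 ≤ a1+a2=12.062 → R2 fires; B=10 G=11 R=1 A=8
Draw 15: a1=2.848, a2=4.785, a3=0.990, a4=3.256, a5=0.560, a0=12.439; τ=−ln(0.4006)/12.439=0.074 → t=0.655 > T=0.6: stop.
At T=0.6: B=10 G=11 R=1 A=8; the largest is G.

Dominant species at T: G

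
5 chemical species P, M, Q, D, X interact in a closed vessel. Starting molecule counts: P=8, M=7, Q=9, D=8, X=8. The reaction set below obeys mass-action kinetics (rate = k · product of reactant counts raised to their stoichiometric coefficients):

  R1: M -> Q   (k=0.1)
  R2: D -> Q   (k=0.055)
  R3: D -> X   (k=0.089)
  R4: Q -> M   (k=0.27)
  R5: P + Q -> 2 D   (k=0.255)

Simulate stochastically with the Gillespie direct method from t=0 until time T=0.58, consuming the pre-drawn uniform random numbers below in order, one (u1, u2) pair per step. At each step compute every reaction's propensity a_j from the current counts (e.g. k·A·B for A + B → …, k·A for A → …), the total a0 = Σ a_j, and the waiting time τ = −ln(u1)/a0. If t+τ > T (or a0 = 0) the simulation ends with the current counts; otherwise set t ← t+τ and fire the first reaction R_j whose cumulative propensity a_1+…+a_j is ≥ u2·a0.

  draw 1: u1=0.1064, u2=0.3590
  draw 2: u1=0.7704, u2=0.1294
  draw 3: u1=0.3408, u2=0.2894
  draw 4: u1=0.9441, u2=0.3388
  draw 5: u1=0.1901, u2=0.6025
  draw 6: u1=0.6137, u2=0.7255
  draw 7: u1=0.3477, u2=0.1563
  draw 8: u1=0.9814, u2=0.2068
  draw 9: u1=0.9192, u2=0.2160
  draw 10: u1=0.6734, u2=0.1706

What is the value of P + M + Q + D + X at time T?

Value at T = 40

Check how each reaction changes W = P + M + Q + D + X (weight of products minus weight of reactants):
R1: M -> Q: (1·1) − (1·1) = 1 − 1 = 0
R2: D -> Q: (1·1) − (1·1) = 1 − 1 = 0
R3: D -> X: (1·1) − (1·1) = 1 − 1 = 0
R4: Q -> M: (1·1) − (1·1) = 1 − 1 = 0
R5: P + Q -> 2 D: (1·2) − (1·1 + 1·1) = 2 − 2 = 0
Every reaction leaves W unchanged, so W is conserved and no simulation is needed: W(T) = W(0) = 8 + 7 + 9 + 8 + 8 = 40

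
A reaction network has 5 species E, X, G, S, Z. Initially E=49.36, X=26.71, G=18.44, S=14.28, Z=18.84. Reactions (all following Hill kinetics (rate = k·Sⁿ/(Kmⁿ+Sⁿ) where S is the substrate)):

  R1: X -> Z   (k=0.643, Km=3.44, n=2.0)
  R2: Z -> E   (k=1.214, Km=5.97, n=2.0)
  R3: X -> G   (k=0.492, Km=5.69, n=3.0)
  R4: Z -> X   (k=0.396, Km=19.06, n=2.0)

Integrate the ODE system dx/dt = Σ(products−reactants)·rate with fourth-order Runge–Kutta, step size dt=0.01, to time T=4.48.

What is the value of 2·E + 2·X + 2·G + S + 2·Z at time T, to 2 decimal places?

Value at T = 240.98

Check how each reaction changes W = 2·E + 2·X + 2·G + S + 2·Z (weight of products minus weight of reactants):
R1: X -> Z: (2·1) − (2·1) = 2 − 2 = 0
R2: Z -> E: (2·1) − (2·1) = 2 − 2 = 0
R3: X -> G: (2·1) − (2·1) = 2 − 2 = 0
R4: Z -> X: (2·1) − (2·1) = 2 − 2 = 0
Every reaction leaves W unchanged, so W is conserved and no simulation is needed: W(T) = W(0) = 2·49.36 + 2·26.71 + 2·18.44 + 14.28 + 2·18.84 = 240.98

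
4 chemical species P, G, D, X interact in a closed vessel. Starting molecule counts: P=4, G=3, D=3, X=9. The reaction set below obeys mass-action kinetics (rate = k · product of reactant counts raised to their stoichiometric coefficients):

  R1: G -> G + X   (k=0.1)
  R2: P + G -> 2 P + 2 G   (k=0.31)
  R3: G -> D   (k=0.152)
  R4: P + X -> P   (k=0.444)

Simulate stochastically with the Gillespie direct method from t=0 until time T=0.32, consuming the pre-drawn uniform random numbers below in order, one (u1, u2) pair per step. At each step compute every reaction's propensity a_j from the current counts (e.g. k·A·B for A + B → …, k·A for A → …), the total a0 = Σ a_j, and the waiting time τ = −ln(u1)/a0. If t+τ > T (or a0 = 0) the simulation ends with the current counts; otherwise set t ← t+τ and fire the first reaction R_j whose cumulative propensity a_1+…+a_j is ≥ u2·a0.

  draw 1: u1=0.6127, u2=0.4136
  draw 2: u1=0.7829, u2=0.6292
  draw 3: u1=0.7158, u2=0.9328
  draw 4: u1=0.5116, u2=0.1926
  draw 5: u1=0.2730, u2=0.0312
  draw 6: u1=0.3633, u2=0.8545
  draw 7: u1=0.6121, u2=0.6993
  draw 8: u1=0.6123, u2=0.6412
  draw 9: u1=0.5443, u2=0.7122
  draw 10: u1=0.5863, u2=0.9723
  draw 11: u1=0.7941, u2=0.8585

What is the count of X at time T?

t=0.000: P=4 G=3 D=3 X=9
Draw 1: a1=0.300, a2=3.720, a3=0.456, a4=15.984, a0=20.460; τ=−ln(0.6127)/20.460=0.024 → t=0.024; u2·a0=0.4136·20.460=8.462; a1+…+a3=4.476 < 8.462 ≤ a1+…+a4=20.460 → R4 fires; P=4 G=3 D=3 X=8
Draw 2: a1=0.300, a2=3.720, a3=0.456, a4=14.208, a0=18.684; τ=−ln(0.7829)/18.684=0.013 → t=0.037; u2·a0=0.6292·18.684=11.756; a1+…+a3=4.476 < 11.756 ≤ a1+…+a4=18.684 → R4 fires; P=4 G=3 D=3 X=7
Draw 3: a1=0.300, a2=3.720, a3=0.456, a4=12.432, a0=16.908; τ=−ln(0.7158)/16.908=0.020 → t=0.057; u2·a0=0.9328·16.908=15.772; a1+…+a3=4.476 < 15.772 ≤ a1+…+a4=16.908 → R4 fires; P=4 G=3 D=3 X=6
Draw 4: a1=0.300, a2=3.720, a3=0.456, a4=10.656, a0=15.132; τ=−ln(0.5116)/15.132=0.044 → t=0.101; u2·a0=0.1926·15.132=2.914; a1=0.300 < 2.914 ≤ a1+a2=4.020 → R2 fires; P=5 G=4 D=3 X=6
Draw 5: a1=0.400, a2=6.200, a3=0.608, a4=13.320, a0=20.528; τ=−ln(0.2730)/20.528=0.063 → t=0.164; u2·a0=0.0312·20.528=0.640; a1=0.400 < 0.640 ≤ a1+a2=6.600 → R2 fires; P=6 G=5 D=3 X=6
Draw 6: a1=0.500, a2=9.300, a3=0.760, a4=15.984, a0=26.544; τ=−ln(0.3633)/26.544=0.038 → t=0.202; u2·a0=0.8545·26.544=22.682; a1+…+a3=10.560 < 22.682 ≤ a1+…+a4=26.544 → R4 fires; P=6 G=5 D=3 X=5
Draw 7: a1=0.500, a2=9.300, a3=0.760, a4=13.320, a0=23.880; τ=−ln(0.6121)/23.880=0.021 → t=0.223; u2·a0=0.6993·23.880=16.699; a1+…+a3=10.560 < 16.699 ≤ a1+…+a4=23.880 → R4 fires; P=6 G=5 D=3 X=4
Draw 8: a1=0.500, a2=9.300, a3=0.760, a4=10.656, a0=21.216; τ=−ln(0.6123)/21.216=0.023 → t=0.246; u2·a0=0.6412·21.216=13.604; a1+…+a3=10.560 < 13.604 ≤ a1+…+a4=21.216 → R4 fires; P=6 G=5 D=3 X=3
Draw 9: a1=0.500, a2=9.300, a3=0.760, a4=7.992, a0=18.552; τ=−ln(0.5443)/18.552=0.033 → t=0.279; u2·a0=0.7122·18.552=13.213; a1+…+a3=10.560 < 13.213 ≤ a1+…+a4=18.552 → R4 fires; P=6 G=5 D=3 X=2
Draw 10: a1=0.500, a2=9.300, a3=0.760, a4=5.328, a0=15.888; τ=−ln(0.5863)/15.888=0.034 → t=0.313; u2·a0=0.9723·15.888=15.448; a1+…+a3=10.560 < 15.448 ≤ a1+…+a4=15.888 → R4 fires; P=6 G=5 D=3 X=1
Draw 11: a1=0.500, a2=9.300, a3=0.760, a4=2.664, a0=13.224; τ=−ln(0.7941)/13.224=0.017 → t=0.330 > T=0.32: stop.
Read off X at T=0.32: 1

X at T = 1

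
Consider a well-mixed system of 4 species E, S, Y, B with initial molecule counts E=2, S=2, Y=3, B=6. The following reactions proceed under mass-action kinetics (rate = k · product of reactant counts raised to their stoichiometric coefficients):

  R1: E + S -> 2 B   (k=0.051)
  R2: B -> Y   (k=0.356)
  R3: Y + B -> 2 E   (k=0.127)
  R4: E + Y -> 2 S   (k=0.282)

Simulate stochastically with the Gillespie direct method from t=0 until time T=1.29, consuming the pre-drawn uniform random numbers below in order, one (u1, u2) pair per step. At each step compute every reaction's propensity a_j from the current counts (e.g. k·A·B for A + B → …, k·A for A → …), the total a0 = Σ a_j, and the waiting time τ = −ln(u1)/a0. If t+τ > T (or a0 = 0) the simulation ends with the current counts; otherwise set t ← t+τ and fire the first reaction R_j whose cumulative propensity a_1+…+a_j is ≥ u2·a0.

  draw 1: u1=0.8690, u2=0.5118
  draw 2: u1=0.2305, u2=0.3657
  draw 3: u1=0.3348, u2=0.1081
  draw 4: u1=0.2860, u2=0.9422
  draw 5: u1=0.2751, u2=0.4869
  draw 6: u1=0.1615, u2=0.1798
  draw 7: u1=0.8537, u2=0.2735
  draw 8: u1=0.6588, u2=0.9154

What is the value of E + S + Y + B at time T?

Check how each reaction changes W = E + S + Y + B (weight of products minus weight of reactants):
R1: E + S -> 2 B: (1·2) − (1·1 + 1·1) = 2 − 2 = 0
R2: B -> Y: (1·1) − (1·1) = 1 − 1 = 0
R3: Y + B -> 2 E: (1·2) − (1·1 + 1·1) = 2 − 2 = 0
R4: E + Y -> 2 S: (1·2) − (1·1 + 1·1) = 2 − 2 = 0
Every reaction leaves W unchanged, so W is conserved and no simulation is needed: W(T) = W(0) = 2 + 2 + 3 + 6 = 13

Value at T = 13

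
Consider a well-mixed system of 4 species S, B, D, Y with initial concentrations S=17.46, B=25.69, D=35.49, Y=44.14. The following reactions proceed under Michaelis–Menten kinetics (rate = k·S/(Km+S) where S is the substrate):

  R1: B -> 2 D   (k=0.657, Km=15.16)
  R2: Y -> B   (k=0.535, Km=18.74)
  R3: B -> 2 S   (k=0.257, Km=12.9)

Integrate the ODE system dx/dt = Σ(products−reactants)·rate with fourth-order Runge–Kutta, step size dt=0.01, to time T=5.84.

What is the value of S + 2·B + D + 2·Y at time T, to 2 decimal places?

Value at T = 192.61

Check how each reaction changes W = S + 2·B + D + 2·Y (weight of products minus weight of reactants):
R1: B -> 2 D: (1·2) − (2·1) = 2 − 2 = 0
R2: Y -> B: (2·1) − (2·1) = 2 − 2 = 0
R3: B -> 2 S: (1·2) − (2·1) = 2 − 2 = 0
Every reaction leaves W unchanged, so W is conserved and no simulation is needed: W(T) = W(0) = 17.46 + 2·25.69 + 35.49 + 2·44.14 = 192.61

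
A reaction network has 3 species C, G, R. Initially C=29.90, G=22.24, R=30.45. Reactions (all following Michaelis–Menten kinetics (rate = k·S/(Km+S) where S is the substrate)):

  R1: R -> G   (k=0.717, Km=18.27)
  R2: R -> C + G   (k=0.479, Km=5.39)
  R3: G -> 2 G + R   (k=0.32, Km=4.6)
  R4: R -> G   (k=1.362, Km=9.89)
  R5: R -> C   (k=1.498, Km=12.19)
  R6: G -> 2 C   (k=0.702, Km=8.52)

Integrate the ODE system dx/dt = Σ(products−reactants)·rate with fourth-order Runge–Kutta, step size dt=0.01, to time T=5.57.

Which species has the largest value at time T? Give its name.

Dominant species at T: C

RK4 with dt=0.01: 557 steps to T=5.57. Trajectory (selected grid times):
t=0.00: C=29.90 G=22.24 R=30.45
t=0.62: C=31.44 G=23.25 R=28.80
t=1.24: C=32.98 G=24.24 R=27.18
t=1.86: C=34.51 G=25.20 R=25.58
t=2.48: C=36.03 G=26.15 R=24.03
t=3.09: C=37.51 G=27.05 R=22.53
t=3.71: C=39.01 G=27.95 R=21.04
t=4.33: C=40.50 G=28.83 R=19.60
t=4.95: C=41.97 G=29.67 R=18.19
t=5.57: C=43.42 G=30.49 R=16.83
At T=5.57: C=43.42 G=30.49 R=16.83; the largest is C.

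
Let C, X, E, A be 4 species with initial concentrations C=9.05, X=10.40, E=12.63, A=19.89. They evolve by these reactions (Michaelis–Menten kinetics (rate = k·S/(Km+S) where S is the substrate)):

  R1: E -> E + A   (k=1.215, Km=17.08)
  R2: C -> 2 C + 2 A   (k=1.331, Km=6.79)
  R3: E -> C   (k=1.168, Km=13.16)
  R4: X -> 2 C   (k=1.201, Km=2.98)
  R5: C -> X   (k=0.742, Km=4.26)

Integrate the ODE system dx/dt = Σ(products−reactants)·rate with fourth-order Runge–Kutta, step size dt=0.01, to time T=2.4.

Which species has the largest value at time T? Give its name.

RK4 with dt=0.01: 240 steps to T=2.4. Trajectory (selected grid times):
t=0.00: C=9.05 X=10.40 E=12.63 A=19.89
t=0.27: C=9.78 X=10.29 E=12.48 A=20.45
t=0.53: C=10.48 X=10.18 E=12.33 A=20.99
t=0.80: C=11.21 X=10.07 E=12.18 A=21.57
t=1.07: C=11.94 X=9.97 E=12.03 A=22.16
t=1.33: C=12.65 X=9.87 E=11.88 A=22.74
t=1.60: C=13.38 X=9.78 E=11.73 A=23.34
t=1.87: C=14.11 X=9.68 E=11.58 A=23.96
t=2.13: C=14.82 X=9.59 E=11.44 A=24.56
t=2.40: C=15.55 X=9.50 E=11.30 A=25.18
At T=2.4: C=15.55 X=9.50 E=11.30 A=25.18; the largest is A.

Dominant species at T: A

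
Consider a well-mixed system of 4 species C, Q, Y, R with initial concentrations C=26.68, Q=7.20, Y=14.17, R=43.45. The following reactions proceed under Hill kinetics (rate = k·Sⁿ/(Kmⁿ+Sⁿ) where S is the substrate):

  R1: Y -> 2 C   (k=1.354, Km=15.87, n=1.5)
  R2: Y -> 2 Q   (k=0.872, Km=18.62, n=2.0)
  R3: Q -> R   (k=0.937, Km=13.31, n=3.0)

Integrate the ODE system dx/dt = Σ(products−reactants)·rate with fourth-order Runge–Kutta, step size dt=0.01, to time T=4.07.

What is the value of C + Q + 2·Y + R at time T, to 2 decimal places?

Value at T = 105.67

Check how each reaction changes W = C + Q + 2·Y + R (weight of products minus weight of reactants):
R1: Y -> 2 C: (1·2) − (2·1) = 2 − 2 = 0
R2: Y -> 2 Q: (1·2) − (2·1) = 2 − 2 = 0
R3: Q -> R: (1·1) − (1·1) = 1 − 1 = 0
Every reaction leaves W unchanged, so W is conserved and no simulation is needed: W(T) = W(0) = 26.68 + 7.20 + 2·14.17 + 43.45 = 105.67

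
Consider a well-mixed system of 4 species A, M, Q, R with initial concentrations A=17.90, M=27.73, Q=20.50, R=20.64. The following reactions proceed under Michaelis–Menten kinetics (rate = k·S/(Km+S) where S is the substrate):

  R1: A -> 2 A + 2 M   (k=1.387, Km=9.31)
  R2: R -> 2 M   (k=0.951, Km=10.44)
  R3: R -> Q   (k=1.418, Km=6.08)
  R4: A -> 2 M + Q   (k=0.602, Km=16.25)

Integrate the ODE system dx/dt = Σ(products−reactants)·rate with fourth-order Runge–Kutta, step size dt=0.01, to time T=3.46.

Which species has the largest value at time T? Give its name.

RK4 with dt=0.01: 346 steps to T=3.46. Trajectory (selected grid times):
t=0.00: A=17.90 M=27.73 Q=20.50 R=20.64
t=0.38: A=18.13 M=29.14 Q=21.03 R=19.99
t=0.77: A=18.36 M=30.59 Q=21.58 R=19.32
t=1.15: A=18.59 M=32.00 Q=22.11 R=18.68
t=1.54: A=18.83 M=33.45 Q=22.65 R=18.03
t=1.92: A=19.06 M=34.86 Q=23.18 R=17.40
t=2.31: A=19.29 M=36.30 Q=23.71 R=16.76
t=2.69: A=19.52 M=37.70 Q=24.23 R=16.15
t=3.08: A=19.76 M=39.14 Q=24.76 R=15.52
t=3.46: A=20.00 M=40.54 Q=25.27 R=14.93
At T=3.46: A=20.00 M=40.54 Q=25.27 R=14.93; the largest is M.

Dominant species at T: M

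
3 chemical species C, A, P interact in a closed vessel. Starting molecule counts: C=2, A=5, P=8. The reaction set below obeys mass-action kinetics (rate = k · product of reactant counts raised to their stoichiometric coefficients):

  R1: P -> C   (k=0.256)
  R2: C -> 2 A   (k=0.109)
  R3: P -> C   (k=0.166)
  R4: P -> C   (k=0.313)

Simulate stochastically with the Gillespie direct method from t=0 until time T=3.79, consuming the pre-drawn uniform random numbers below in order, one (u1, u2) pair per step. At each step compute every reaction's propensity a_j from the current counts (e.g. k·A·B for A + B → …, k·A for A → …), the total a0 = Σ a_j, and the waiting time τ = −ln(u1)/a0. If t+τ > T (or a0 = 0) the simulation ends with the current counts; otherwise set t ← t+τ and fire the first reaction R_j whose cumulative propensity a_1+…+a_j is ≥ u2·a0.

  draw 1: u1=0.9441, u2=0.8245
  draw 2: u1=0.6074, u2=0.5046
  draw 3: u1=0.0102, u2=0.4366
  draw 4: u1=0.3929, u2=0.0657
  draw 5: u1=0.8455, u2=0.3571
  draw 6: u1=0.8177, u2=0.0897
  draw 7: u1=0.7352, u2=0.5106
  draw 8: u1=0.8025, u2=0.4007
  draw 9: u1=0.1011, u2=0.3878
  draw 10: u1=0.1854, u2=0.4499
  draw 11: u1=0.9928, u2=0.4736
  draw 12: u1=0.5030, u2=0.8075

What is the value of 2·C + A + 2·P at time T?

Value at T = 25

Check how each reaction changes W = 2·C + A + 2·P (weight of products minus weight of reactants):
R1: P -> C: (2·1) − (2·1) = 2 − 2 = 0
R2: C -> 2 A: (1·2) − (2·1) = 2 − 2 = 0
R3: P -> C: (2·1) − (2·1) = 2 − 2 = 0
R4: P -> C: (2·1) − (2·1) = 2 − 2 = 0
Every reaction leaves W unchanged, so W is conserved and no simulation is needed: W(T) = W(0) = 2·2 + 5 + 2·8 = 25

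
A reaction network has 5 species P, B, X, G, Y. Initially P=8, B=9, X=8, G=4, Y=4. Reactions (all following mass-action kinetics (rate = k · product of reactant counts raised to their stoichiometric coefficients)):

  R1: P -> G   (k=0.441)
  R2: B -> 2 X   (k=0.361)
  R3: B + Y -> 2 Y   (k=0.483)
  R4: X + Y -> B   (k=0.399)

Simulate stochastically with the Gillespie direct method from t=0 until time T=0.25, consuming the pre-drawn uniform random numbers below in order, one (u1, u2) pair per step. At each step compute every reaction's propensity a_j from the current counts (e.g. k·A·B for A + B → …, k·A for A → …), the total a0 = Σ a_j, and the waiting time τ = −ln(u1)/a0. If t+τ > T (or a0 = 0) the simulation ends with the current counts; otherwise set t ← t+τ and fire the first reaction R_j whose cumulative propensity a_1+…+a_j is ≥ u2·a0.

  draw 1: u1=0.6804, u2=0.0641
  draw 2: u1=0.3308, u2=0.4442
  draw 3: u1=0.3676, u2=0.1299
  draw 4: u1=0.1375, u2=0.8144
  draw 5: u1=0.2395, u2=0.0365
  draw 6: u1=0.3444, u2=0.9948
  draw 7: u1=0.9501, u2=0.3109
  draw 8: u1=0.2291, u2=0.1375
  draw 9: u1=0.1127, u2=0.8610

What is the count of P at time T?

P at T = 6

t=0.000: P=8 B=9 X=8 G=4 Y=4
Draw 1: a1=3.528, a2=3.249, a3=17.388, a4=12.768, a0=36.933; τ=−ln(0.6804)/36.933=0.010 → t=0.010; u2·a0=0.0641·36.933=2.367 ≤ a1=3.528 → R1 fires; P=7 B=9 X=8 G=5 Y=4
Draw 2: a1=3.087, a2=3.249, a3=17.388, a4=12.768, a0=36.492; τ=−ln(0.3308)/36.492=0.030 → t=0.041; u2·a0=0.4442·36.492=16.210; a1+a2=6.336 < 16.210 ≤ a1+…+a3=23.724 → R3 fires; P=7 B=8 X=8 G=5 Y=5
Draw 3: a1=3.087, a2=2.888, a3=19.320, a4=15.960, a0=41.255; τ=−ln(0.3676)/41.255=0.024 → t=0.065; u2·a0=0.1299·41.255=5.359; a1=3.087 < 5.359 ≤ a1+a2=5.975 → R2 fires; P=7 B=7 X=10 G=5 Y=5
Draw 4: a1=3.087, a2=2.527, a3=16.905, a4=19.950, a0=42.469; τ=−ln(0.1375)/42.469=0.047 → t=0.112; u2·a0=0.8144·42.469=34.587; a1+…+a3=22.519 < 34.587 ≤ a1+…+a4=42.469 → R4 fires; P=7 B=8 X=9 G=5 Y=4
Draw 5: a1=3.087, a2=2.888, a3=15.456, a4=14.364, a0=35.795; τ=−ln(0.2395)/35.795=0.040 → t=0.152; u2·a0=0.0365·35.795=1.307 ≤ a1=3.087 → R1 fires; P=6 B=8 X=9 G=6 Y=4
Draw 6: a1=2.646, a2=2.888, a3=15.456, a4=14.364, a0=35.354; τ=−ln(0.3444)/35.354=0.030 → t=0.182; u2·a0=0.9948·35.354=35.170; a1+…+a3=20.990 < 35.170 ≤ a1+…+a4=35.354 → R4 fires; P=6 B=9 X=8 G=6 Y=3
Draw 7: a1=2.646, a2=3.249, a3=13.041, a4=9.576, a0=28.512; τ=−ln(0.9501)/28.512=0.002 → t=0.184; u2·a0=0.3109·28.512=8.864; a1+a2=5.895 < 8.864 ≤ a1+…+a3=18.936 → R3 fires; P=6 B=8 X=8 G=6 Y=4
Draw 8: a1=2.646, a2=2.888, a3=15.456, a4=12.768, a0=33.758; τ=−ln(0.2291)/33.758=0.044 → t=0.227; u2·a0=0.1375·33.758=4.642; a1=2.646 < 4.642 ≤ a1+a2=5.534 → R2 fires; P=6 B=7 X=10 G=6 Y=4
Draw 9: a1=2.646, a2=2.527, a3=13.524, a4=15.960, a0=34.657; τ=−ln(0.1127)/34.657=0.063 → t=0.290 > T=0.25: stop.
Read off P at T=0.25: 6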